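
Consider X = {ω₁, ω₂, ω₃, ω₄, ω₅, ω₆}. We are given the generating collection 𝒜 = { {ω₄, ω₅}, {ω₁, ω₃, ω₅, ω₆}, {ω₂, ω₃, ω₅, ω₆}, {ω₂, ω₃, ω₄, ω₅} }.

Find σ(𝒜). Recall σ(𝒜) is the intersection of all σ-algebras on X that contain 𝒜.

Start: 𝒜 ∪ {∅, X} = { {}, {ω₄, ω₅}, {ω₁, ω₃, ω₅, ω₆}, {ω₂, ω₃, ω₄, ω₅}, {ω₂, ω₃, ω₅, ω₆}, X }.
Iteration 1: 7 new —
  {ω₁, ω₄}  = {ω₂, ω₃, ω₅, ω₆}ᶜ
  {ω₁, ω₆}  = {ω₂, ω₃, ω₄, ω₅}ᶜ
  {ω₂, ω₄}  = {ω₁, ω₃, ω₅, ω₆}ᶜ
  {ω₁, ω₂, ω₃, ω₆}  = {ω₄, ω₅}ᶜ
  {ω₁, ω₂, ω₃, ω₅, ω₆}  = {ω₁, ω₃, ω₅, ω₆} ∪ {ω₂, ω₃, ω₅, ω₆}
  {ω₁, ω₃, ω₄, ω₅, ω₆}  = {ω₄, ω₅} ∪ {ω₁, ω₃, ω₅, ω₆}
  {ω₂, ω₃, ω₄, ω₅, ω₆}  = {ω₄, ω₅} ∪ {ω₂, ω₃, ω₅, ω₆}
  [13 total]
Iteration 2. New:
  {ω₁}  = {ω₂, ω₃, ω₄, ω₅, ω₆}ᶜ
  {ω₂}  = {ω₁, ω₃, ω₄, ω₅, ω₆}ᶜ
  {ω₄}  = {ω₁, ω₂, ω₃, ω₅, ω₆}ᶜ
  {ω₁, ω₂, ω₄}  = {ω₁, ω₄} ∪ {ω₂, ω₄}
  {ω₁, ω₄, ω₅}  = {ω₄, ω₅} ∪ {ω₁, ω₄}
  {ω₁, ω₄, ω₆}  = {ω₁, ω₆} ∪ {ω₁, ω₄}
  {ω₂, ω₄, ω₅}  = {ω₄, ω₅} ∪ {ω₂, ω₄}
  {ω₁, ω₂, ω₄, ω₆}  = {ω₁, ω₆} ∪ {ω₂, ω₄}
  {ω₁, ω₄, ω₅, ω₆}  = {ω₁, ω₆} ∪ {ω₄, ω₅}
  {ω₁, ω₂, ω₃, ω₄, ω₅}  = {ω₂, ω₃, ω₄, ω₅} ∪ {ω₁, ω₄}
  {ω₁, ω₂, ω₃, ω₄, ω₆}  = {ω₁, ω₂, ω₃, ω₆} ∪ {ω₁, ω₄}
  [24 total]
Iteration 3 (12 new):
  {ω₅}  = {ω₁, ω₂, ω₃, ω₄, ω₆}ᶜ
  {ω₆}  = {ω₁, ω₂, ω₃, ω₄, ω₅}ᶜ
  {ω₁, ω₂}  = {ω₂} ∪ {ω₁}
  {ω₂, ω₃}  = {ω₁, ω₄, ω₅, ω₆}ᶜ
  {ω₃, ω₅}  = {ω₁, ω₂, ω₄, ω₆}ᶜ
  {ω₁, ω₂, ω₆}  = {ω₁, ω₆} ∪ {ω₂}
  {ω₁, ω₃, ω₆}  = {ω₂, ω₄, ω₅}ᶜ
  {ω₂, ω₃, ω₅}  = {ω₁, ω₄, ω₆}ᶜ
  {ω₂, ω₃, ω₆}  = {ω₁, ω₄, ω₅}ᶜ
  {ω₃, ω₅, ω₆}  = {ω₁, ω₂, ω₄}ᶜ
  {ω₁, ω₂, ω₄, ω₅}  = {ω₂} ∪ {ω₁, ω₄, ω₅}
  {ω₁, ω₂, ω₄, ω₅, ω₆}  = {ω₁, ω₆} ∪ {ω₂, ω₄, ω₅}
  [36 total]
Iteration 4: +23 →
  {ω₃}  = {ω₁, ω₂, ω₄, ω₅, ω₆}ᶜ
  {ω₁, ω₅}  = {ω₁} ∪ {ω₅}
  {ω₂, ω₅}  = {ω₂} ∪ {ω₅}
  {ω₂, ω₆}  = {ω₂} ∪ {ω₆}
  {ω₃, ω₆}  = {ω₁, ω₂, ω₄, ω₅}ᶜ
  {ω₄, ω₆}  = {ω₆} ∪ {ω₄}
  {ω₅, ω₆}  = {ω₆} ∪ {ω₅}
  {ω₁, ω₂, ω₃}  = {ω₁, ω₂} ∪ {ω₂, ω₃}
  {ω₁, ω₂, ω₅}  = {ω₁, ω₂} ∪ {ω₅}
  {ω₁, ω₃, ω₅}  = {ω₁} ∪ {ω₃, ω₅}
  {ω₁, ω₅, ω₆}  = {ω₁, ω₆} ∪ {ω₅}
  {ω₂, ω₃, ω₄}  = {ω₂, ω₃} ∪ {ω₄}
  {ω₂, ω₄, ω₆}  = {ω₆} ∪ {ω₂, ω₄}
  {ω₃, ω₄, ω₅}  = {ω₁, ω₂, ω₆}ᶜ
  {ω₄, ω₅, ω₆}  = {ω₆} ∪ {ω₄, ω₅}
  {ω₁, ω₂, ω₃, ω₄}  = {ω₁, ω₂, ω₄} ∪ {ω₂, ω₃}
  {ω₁, ω₂, ω₃, ω₅}  = {ω₁, ω₂} ∪ {ω₂, ω₃, ω₅}
  {ω₁, ω₂, ω₅, ω₆}  = {ω₅} ∪ {ω₁, ω₂, ω₆}
  {ω₁, ω₃, ω₄, ω₅}  = {ω₁, ω₄, ω₅} ∪ {ω₃, ω₅}
  {ω₁, ω₃, ω₄, ω₆}  = {ω₁, ω₃, ω₆} ∪ {ω₁, ω₄, ω₆}
  {ω₂, ω₃, ω₄, ω₆}  = {ω₂, ω₃, ω₆} ∪ {ω₄}
  {ω₂, ω₄, ω₅, ω₆}  = {ω₆} ∪ {ω₂, ω₄, ω₅}
  {ω₃, ω₄, ω₅, ω₆}  = {ω₁, ω₂}ᶜ
  [59 total]
Iteration 5: 5 new —
  {ω₁, ω₃}  = {ω₂, ω₄, ω₅, ω₆}ᶜ
  {ω₃, ω₄}  = {ω₁, ω₂, ω₅, ω₆}ᶜ
  {ω₁, ω₃, ω₄}  = {ω₁, ω₄} ∪ {ω₃}
  {ω₂, ω₅, ω₆}  = {ω₂, ω₅} ∪ {ω₅, ω₆}
  {ω₃, ω₄, ω₆}  = {ω₁, ω₂, ω₅}ᶜ
  [64 total]
Iteration 6 adds nothing — fixpoint reached.

Hence σ(𝒜) has 64 members: { {}, {ω₁}, {ω₂}, {ω₃}, {ω₄}, {ω₅}, {ω₆}, {ω₁, ω₂}, {ω₁, ω₃}, {ω₁, ω₄}, {ω₁, ω₅}, {ω₁, ω₆}, {ω₂, ω₃}, {ω₂, ω₄}, {ω₂, ω₅}, {ω₂, ω₆}, {ω₃, ω₄}, {ω₃, ω₅}, {ω₃, ω₆}, {ω₄, ω₅}, {ω₄, ω₆}, {ω₅, ω₆}, {ω₁, ω₂, ω₃}, {ω₁, ω₂, ω₄}, {ω₁, ω₂, ω₅}, {ω₁, ω₂, ω₆}, {ω₁, ω₃, ω₄}, {ω₁, ω₃, ω₅}, {ω₁, ω₃, ω₆}, {ω₁, ω₄, ω₅}, {ω₁, ω₄, ω₆}, {ω₁, ω₅, ω₆}, {ω₂, ω₃, ω₄}, {ω₂, ω₃, ω₅}, {ω₂, ω₃, ω₆}, {ω₂, ω₄, ω₅}, {ω₂, ω₄, ω₆}, {ω₂, ω₅, ω₆}, {ω₃, ω₄, ω₅}, {ω₃, ω₄, ω₆}, {ω₃, ω₅, ω₆}, {ω₄, ω₅, ω₆}, {ω₁, ω₂, ω₃, ω₄}, {ω₁, ω₂, ω₃, ω₅}, {ω₁, ω₂, ω₃, ω₆}, {ω₁, ω₂, ω₄, ω₅}, {ω₁, ω₂, ω₄, ω₆}, {ω₁, ω₂, ω₅, ω₆}, {ω₁, ω₃, ω₄, ω₅}, {ω₁, ω₃, ω₄, ω₆}, {ω₁, ω₃, ω₅, ω₆}, {ω₁, ω₄, ω₅, ω₆}, {ω₂, ω₃, ω₄, ω₅}, {ω₂, ω₃, ω₄, ω₆}, {ω₂, ω₃, ω₅, ω₆}, {ω₂, ω₄, ω₅, ω₆}, {ω₃, ω₄, ω₅, ω₆}, {ω₁, ω₂, ω₃, ω₄, ω₅}, {ω₁, ω₂, ω₃, ω₄, ω₆}, {ω₁, ω₂, ω₃, ω₅, ω₆}, {ω₁, ω₂, ω₄, ω₅, ω₆}, {ω₁, ω₃, ω₄, ω₅, ω₆}, {ω₂, ω₃, ω₄, ω₅, ω₆}, X }.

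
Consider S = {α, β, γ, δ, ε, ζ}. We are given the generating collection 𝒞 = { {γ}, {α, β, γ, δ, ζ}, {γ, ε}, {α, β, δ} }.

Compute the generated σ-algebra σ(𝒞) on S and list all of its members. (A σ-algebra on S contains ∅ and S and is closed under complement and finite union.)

σ(𝒞) (16 sets): { {}, {γ}, {ε}, {ζ}, {γ, ε}, {γ, ζ}, {ε, ζ}, {α, β, δ}, {γ, ε, ζ}, {α, β, γ, δ}, {α, β, δ, ε}, {α, β, δ, ζ}, {α, β, γ, δ, ε}, {α, β, γ, δ, ζ}, {α, β, δ, ε, ζ}, S }

Working:
Seed the family with 𝒞 together with ∅ and S: { {}, {γ}, {γ, ε}, {α, β, δ}, {α, β, γ, δ, ζ}, S }.
Iteration 1. New:
  {ε}  = {α, β, γ, δ, ζ}ᶜ
  {γ, ε, ζ}  = {α, β, δ}ᶜ
  {α, β, γ, δ}  = {γ} ∪ {α, β, δ}
  {α, β, δ, ζ}  = {γ, ε}ᶜ
  {α, β, γ, δ, ε}  = {γ, ε} ∪ {α, β, δ}
  {α, β, δ, ε, ζ}  = {γ}ᶜ
  |family| = 12
Iteration 2. New:
  {ζ}  = {α, β, γ, δ, ε}ᶜ
  {ε, ζ}  = {α, β, γ, δ}ᶜ
  {α, β, δ, ε}  = {α, β, δ} ∪ {ε}
  |family| = 15
Iteration 3. New:
  {γ, ζ}  = {α, β, δ, ε}ᶜ
  |family| = 16
Iteration 4: stable.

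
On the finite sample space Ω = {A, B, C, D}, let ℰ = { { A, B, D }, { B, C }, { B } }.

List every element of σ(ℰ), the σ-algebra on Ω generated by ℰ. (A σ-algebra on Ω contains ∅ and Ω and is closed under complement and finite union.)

Take S₀ = ℰ ∪ {∅, Ω} = { {  }, { B }, { B, C }, { A, B, D }, Ω }.
Round 1 adds 3:
  { C }  = ᶜ of { A, B, D }
  { A, D }  = ᶜ of { B, C }
  { A, C, D }  = ᶜ of { B }
  — 8 sets.
Round 2: already closed under ᶜ and ∪.

|σ(ℰ)| = 8.  σ(ℰ) = { {  }, { B }, { C }, { A, D }, { B, C }, { A, B, D }, { A, C, D }, Ω }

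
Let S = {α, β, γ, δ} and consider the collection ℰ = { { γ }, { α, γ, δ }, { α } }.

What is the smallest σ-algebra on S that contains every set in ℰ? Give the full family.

Answer: σ(ℰ) = { {}, { α }, { β }, { γ }, { δ }, { α, β }, { α, γ }, { α, δ }, { β, γ }, { β, δ }, { γ, δ }, { α, β, γ }, { α, β, δ }, { α, γ, δ }, { β, γ, δ }, S }

Working:
Begin from { {}, { α }, { γ }, { α, γ, δ }, S } (that is, ℰ plus ∅ and S).
Pass 1: 4 new —
  { β }  = complement { α, γ, δ }
  { α, γ }  = { γ } ∪ { α }
  { α, β, δ }  = complement { γ }
  { β, γ, δ }  = complement { α }
  — 9 sets.
Pass 2. New:
  { α, β }  = { β } ∪ { α }
  { β, γ }  = { β } ∪ { γ }
  { β, δ }  = complement { α, γ }
  { α, β, γ }  = { β } ∪ { α, γ }
  — 13 sets.
Pass 3 (3 new):
  { δ }  = complement { α, β, γ }
  { α, δ }  = complement { β, γ }
  { γ, δ }  = complement { α, β }
  — 16 sets.
Pass 4 adds nothing — fixpoint reached.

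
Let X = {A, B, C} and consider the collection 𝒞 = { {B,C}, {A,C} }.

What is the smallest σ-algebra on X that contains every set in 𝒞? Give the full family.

Begin from { ∅, {A,C}, {B,C}, X } (that is, 𝒞 plus ∅ and X).
Pass 1: 2 new —
  {A}  = {B,C}ᶜ
  {B}  = {A,C}ᶜ
  [6 total]
Pass 2: 1 new —
  {A,B}  = {B} ∪ {A}
  [7 total]
Pass 3 adds 1:
  {C}  = {A,B}ᶜ
  [8 total]
Pass 4: stable.

σ(𝒞) = { ∅, {A}, {B}, {C}, {A,B}, {A,C}, {B,C}, X }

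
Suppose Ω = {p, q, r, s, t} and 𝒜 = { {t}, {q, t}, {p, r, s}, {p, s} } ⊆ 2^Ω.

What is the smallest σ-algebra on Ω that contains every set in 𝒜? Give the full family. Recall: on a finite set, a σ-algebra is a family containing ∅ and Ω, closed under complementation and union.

Take S₀ = 𝒜 ∪ {∅, Ω} = { {}, {t}, {p, s}, {q, t}, {p, r, s}, Ω }.
Step 1 adds 5:
  {p, s, t}  = {p, s} ∪ {t}
  {q, r, t}  = Ω∖{p, s}
  {p, q, r, s}  = Ω∖{t}
  {p, q, s, t}  = {q, t} ∪ {p, s}
  {p, r, s, t}  = {p, r, s} ∪ {t}
  |family| = 11
Step 2: 3 new —
  {q}  = Ω∖{p, r, s, t}
  {r}  = Ω∖{p, q, s, t}
  {q, r}  = Ω∖{p, s, t}
  |family| = 14
Step 3: +2 →
  {r, t}  = {r} ∪ {t}
  {p, q, s}  = {p, s} ∪ {q}
  |family| = 16
Step 4: closed — nothing new.

Hence σ(𝒜) has 16 members: { {}, {q}, {r}, {t}, {p, s}, {q, r}, {q, t}, {r, t}, {p, q, s}, {p, r, s}, {p, s, t}, {q, r, t}, {p, q, r, s}, {p, q, s, t}, {p, r, s, t}, Ω }.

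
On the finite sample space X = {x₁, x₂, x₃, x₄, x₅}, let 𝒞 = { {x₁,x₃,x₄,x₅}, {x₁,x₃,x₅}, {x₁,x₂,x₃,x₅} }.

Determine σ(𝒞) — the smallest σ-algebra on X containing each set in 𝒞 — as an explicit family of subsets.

Seed the family with 𝒞 together with ∅ and X: { ∅, {x₁,x₃,x₅}, {x₁,x₂,x₃,x₅}, {x₁,x₃,x₄,x₅}, X }.
Step 1. New:
  {x₂}  = X∖{x₁,x₃,x₄,x₅}
  {x₄}  = X∖{x₁,x₂,x₃,x₅}
  {x₂,x₄}  = X∖{x₁,x₃,x₅}
Step 2: closed — nothing new.

σ(𝒞) = { ∅, {x₂}, {x₄}, {x₂,x₄}, {x₁,x₃,x₅}, {x₁,x₂,x₃,x₅}, {x₁,x₃,x₄,x₅}, X }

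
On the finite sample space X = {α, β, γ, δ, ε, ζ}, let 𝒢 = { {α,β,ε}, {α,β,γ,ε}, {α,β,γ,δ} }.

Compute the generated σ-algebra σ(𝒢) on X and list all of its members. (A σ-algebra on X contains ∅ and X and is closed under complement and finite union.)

σ(𝒢) = { ∅, {γ}, {δ}, {ε}, {ζ}, {α,β}, {γ,δ}, {γ,ε}, {γ,ζ}, {δ,ε}, {δ,ζ}, {ε,ζ}, {α,β,γ}, {α,β,δ}, {α,β,ε}, {α,β,ζ}, {γ,δ,ε}, {γ,δ,ζ}, {γ,ε,ζ}, {δ,ε,ζ}, {α,β,γ,δ}, {α,β,γ,ε}, {α,β,γ,ζ}, {α,β,δ,ε}, {α,β,δ,ζ}, {α,β,ε,ζ}, {γ,δ,ε,ζ}, {α,β,γ,δ,ε}, {α,β,γ,δ,ζ}, {α,β,γ,ε,ζ}, {α,β,δ,ε,ζ}, X }

Trace:
Start: 𝒢 ∪ {∅, X} = { ∅, {α,β,ε}, {α,β,γ,δ}, {α,β,γ,ε}, X }.
Iteration 1. New:
  {δ,ζ}  = ᶜ of {α,β,γ,ε}
  {ε,ζ}  = ᶜ of {α,β,γ,δ}
  {γ,δ,ζ}  = ᶜ of {α,β,ε}
  {α,β,γ,δ,ε}  = {α,β,ε} ∪ {α,β,γ,δ}
Iteration 2 adds 7:
  {ζ}  = ᶜ of {α,β,γ,δ,ε}
  {δ,ε,ζ}  = {ε,ζ} ∪ {δ,ζ}
  {α,β,ε,ζ}  = {ε,ζ} ∪ {α,β,ε}
  {γ,δ,ε,ζ}  = {ε,ζ} ∪ {γ,δ,ζ}
  {α,β,γ,δ,ζ}  = {γ,δ,ζ} ∪ {α,β,γ,δ}
  {α,β,γ,ε,ζ}  = {ε,ζ} ∪ {α,β,γ,ε}
  {α,β,δ,ε,ζ}  = {α,β,ε} ∪ {δ,ζ}
Iteration 3: 6 new —
  {γ}  = ᶜ of {α,β,δ,ε,ζ}
  {δ}  = ᶜ of {α,β,γ,ε,ζ}
  {ε}  = ᶜ of {α,β,γ,δ,ζ}
  {α,β}  = ᶜ of {γ,δ,ε,ζ}
  {γ,δ}  = ᶜ of {α,β,ε,ζ}
  {α,β,γ}  = ᶜ of {δ,ε,ζ}
Iteration 4 adds 10:
  {γ,ε}  = {ε} ∪ {γ}
  {γ,ζ}  = {ζ} ∪ {γ}
  {δ,ε}  = {ε} ∪ {δ}
  {α,β,δ}  = {α,β} ∪ {δ}
  {α,β,ζ}  = {α,β} ∪ {ζ}
  {γ,δ,ε}  = {γ,δ} ∪ {ε}
  {γ,ε,ζ}  = {ε,ζ} ∪ {γ}
  {α,β,γ,ζ}  = {α,β,γ} ∪ {ζ}
  {α,β,δ,ε}  = {α,β,ε} ∪ {δ}
  {α,β,δ,ζ}  = {α,β} ∪ {δ,ζ}
Iteration 5: already closed under ᶜ and ∪.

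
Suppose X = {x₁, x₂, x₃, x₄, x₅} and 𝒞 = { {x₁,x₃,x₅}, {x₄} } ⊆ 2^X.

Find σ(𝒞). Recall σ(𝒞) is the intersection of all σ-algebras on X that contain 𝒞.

Initial family (4 sets): { ∅, {x₄}, {x₁,x₃,x₅}, X }.
Step 1 (3 new):
  {x₂,x₄}  = ᶜ of {x₁,x₃,x₅}
  {x₁,x₂,x₃,x₅}  = ᶜ of {x₄}
  {x₁,x₃,x₄,x₅}  = {x₁,x₃,x₅} ∪ {x₄}
  — 7 sets.
Step 2. New:
  {x₂}  = ᶜ of {x₁,x₃,x₄,x₅}
  — 8 sets.
Step 3 adds nothing — fixpoint reached.

Hence σ(𝒞) has 8 members: { ∅, {x₂}, {x₄}, {x₂,x₄}, {x₁,x₃,x₅}, {x₁,x₂,x₃,x₅}, {x₁,x₃,x₄,x₅}, X }.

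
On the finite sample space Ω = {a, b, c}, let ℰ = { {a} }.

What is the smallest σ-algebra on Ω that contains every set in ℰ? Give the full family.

Take S₀ = ℰ ∪ {∅, Ω} = { {}, {a}, Ω }.
Pass 1 (1 new):
  {b, c}  = Ω∖{a}
Pass 2 adds nothing — fixpoint reached.

Hence σ(ℰ) has 4 members: { {}, {a}, {b, c}, Ω }.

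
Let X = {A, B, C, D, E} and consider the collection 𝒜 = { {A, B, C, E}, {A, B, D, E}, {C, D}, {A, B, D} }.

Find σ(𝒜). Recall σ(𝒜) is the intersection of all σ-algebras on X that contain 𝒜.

Begin from { {}, {C, D}, {A, B, D}, {A, B, C, E}, {A, B, D, E}, X } (that is, 𝒜 plus ∅ and X).
Round 1 adds 5:
  {C}  = {A, B, D, E}ᶜ
  {D}  = {A, B, C, E}ᶜ
  {C, E}  = {A, B, D}ᶜ
  {A, B, E}  = {C, D}ᶜ
  {A, B, C, D}  = {C, D} ∪ {A, B, D}
  |family| = 11
Round 2 (2 new):
  {E}  = {A, B, C, D}ᶜ
  {C, D, E}  = {C, D} ∪ {C, E}
  |family| = 13
Round 3. New:
  {A, B}  = {C, D, E}ᶜ
  {D, E}  = {D} ∪ {E}
  |family| = 15
Round 4 adds 1:
  {A, B, C}  = {D, E}ᶜ
  |family| = 16
Round 5: closed — nothing new.

Hence σ(𝒜) has 16 members: { {}, {C}, {D}, {E}, {A, B}, {C, D}, {C, E}, {D, E}, {A, B, C}, {A, B, D}, {A, B, E}, {C, D, E}, {A, B, C, D}, {A, B, C, E}, {A, B, D, E}, X }.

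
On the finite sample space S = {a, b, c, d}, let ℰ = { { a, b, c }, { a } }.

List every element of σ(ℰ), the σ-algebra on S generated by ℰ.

|σ(ℰ)| = 8.  σ(ℰ) = { ∅, { a }, { d }, { a, d }, { b, c }, { a, b, c }, { b, c, d }, S }

Trace:
Begin from { ∅, { a }, { a, b, c }, S } (that is, ℰ plus ∅ and S).
Iteration 1: +2 →
  { d }  = complement { a, b, c }
  { b, c, d }  = complement { a }
Iteration 2: 1 new —
  { a, d }  = { d } ∪ { a }
Iteration 3 adds 1:
  { b, c }  = complement { a, d }
After Iteration 4 the family is unchanged; done.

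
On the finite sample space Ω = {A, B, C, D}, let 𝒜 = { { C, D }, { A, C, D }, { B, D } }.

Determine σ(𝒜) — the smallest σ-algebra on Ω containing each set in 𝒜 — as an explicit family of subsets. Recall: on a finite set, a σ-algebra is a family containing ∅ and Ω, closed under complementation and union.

σ(𝒜) (16 sets): { {}, { A }, { B }, { C }, { D }, { A, B }, { A, C }, { A, D }, { B, C }, { B, D }, { C, D }, { A, B, C }, { A, B, D }, { A, C, D }, { B, C, D }, Ω }

Working:
Seed the family with 𝒜 together with ∅ and Ω: { {}, { B, D }, { C, D }, { A, C, D }, Ω }.
Step 1: +4 →
  { B }  = ᶜ of { A, C, D }
  { A, B }  = ᶜ of { C, D }
  { A, C }  = ᶜ of { B, D }
  { B, C, D }  = { C, D } ∪ { B, D }
Step 2 adds 3:
  { A }  = ᶜ of { B, C, D }
  { A, B, C }  = { A, B } ∪ { A, C }
  { A, B, D }  = { A, B } ∪ { B, D }
Step 3 adds 2:
  { C }  = ᶜ of { A, B, D }
  { D }  = ᶜ of { A, B, C }
Step 4: +2 →
  { A, D }  = { D } ∪ { A }
  { B, C }  = { C } ∪ { B }
Step 5 adds nothing — fixpoint reached.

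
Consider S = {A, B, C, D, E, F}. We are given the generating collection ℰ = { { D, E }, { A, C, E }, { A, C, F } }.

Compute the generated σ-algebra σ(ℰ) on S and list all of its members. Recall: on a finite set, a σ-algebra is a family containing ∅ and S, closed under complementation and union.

Start: ℰ ∪ {∅, S} = { ∅, { D, E }, { A, C, E }, { A, C, F }, S }.
Step 1: +6 →
  { B, D, E }  = { A, C, F }ᶜ
  { B, D, F }  = { A, C, E }ᶜ
  { A, B, C, F }  = { D, E }ᶜ
  { A, C, D, E }  = { D, E } ∪ { A, C, E }
  { A, C, E, F }  = { A, C, F } ∪ { A, C, E }
  { A, C, D, E, F }  = { D, E } ∪ { A, C, F }
  [11 total]
Step 2 adds 7:
  { B }  = { A, C, D, E, F }ᶜ
  { B, D }  = { A, C, E, F }ᶜ
  { B, F }  = { A, C, D, E }ᶜ
  { B, D, E, F }  = { B, D, F } ∪ { D, E }
  { A, B, C, D, E }  = { A, C, E } ∪ { B, D, E }
  { A, B, C, D, F }  = { B, D, F } ∪ { A, C, F }
  { A, B, C, E, F }  = { A, C, E, F } ∪ { A, B, C, F }
  [18 total]
Step 3: 5 new —
  { D }  = { A, B, C, E, F }ᶜ
  { E }  = { A, B, C, D, F }ᶜ
  { F }  = { A, B, C, D, E }ᶜ
  { A, C }  = { B, D, E, F }ᶜ
  { A, B, C, E }  = { A, C, E } ∪ { B }
  [23 total]
Step 4 (9 new):
  { B, E }  = { B } ∪ { E }
  { D, F }  = { A, B, C, E }ᶜ
  { E, F }  = { F } ∪ { E }
  { A, B, C }  = { B } ∪ { A, C }
  { A, C, D }  = { A, C } ∪ { D }
  { B, E, F }  = { B, F } ∪ { E }
  { D, E, F }  = { F } ∪ { D, E }
  { A, B, C, D }  = { A, C } ∪ { B, D }
  { A, C, D, F }  = { A, C, F } ∪ { D }
  [32 total]
After Step 5 the family is unchanged; done.

σ(ℰ) = { ∅, { B }, { D }, { E }, { F }, { A, C }, { B, D }, { B, E }, { B, F }, { D, E }, { D, F }, { E, F }, { A, B, C }, { A, C, D }, { A, C, E }, { A, C, F }, { B, D, E }, { B, D, F }, { B, E, F }, { D, E, F }, { A, B, C, D }, { A, B, C, E }, { A, B, C, F }, { A, C, D, E }, { A, C, D, F }, { A, C, E, F }, { B, D, E, F }, { A, B, C, D, E }, { A, B, C, D, F }, { A, B, C, E, F }, { A, C, D, E, F }, S }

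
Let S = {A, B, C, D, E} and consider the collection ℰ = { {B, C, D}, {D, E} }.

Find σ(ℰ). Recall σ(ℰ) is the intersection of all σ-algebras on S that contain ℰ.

Answer: σ(ℰ) = { ∅, {A}, {D}, {E}, {A, D}, {A, E}, {B, C}, {D, E}, {A, B, C}, {A, D, E}, {B, C, D}, {B, C, E}, {A, B, C, D}, {A, B, C, E}, {B, C, D, E}, S }

Working:
Seed the family with ℰ together with ∅ and S: { ∅, {D, E}, {B, C, D}, S }.
Pass 1: +3 →
  {A, E}  = complement {B, C, D}
  {A, B, C}  = complement {D, E}
  {B, C, D, E}  = {B, C, D} ∪ {D, E}
  — 7 sets.
Pass 2 adds 4:
  {A}  = complement {B, C, D, E}
  {A, D, E}  = {D, E} ∪ {A, E}
  {A, B, C, D}  = {B, C, D} ∪ {A, B, C}
  {A, B, C, E}  = {A, B, C} ∪ {A, E}
  — 11 sets.
Pass 3: +3 →
  {D}  = complement {A, B, C, E}
  {E}  = complement {A, B, C, D}
  {B, C}  = complement {A, D, E}
  — 14 sets.
Pass 4 (2 new):
  {A, D}  = {D} ∪ {A}
  {B, C, E}  = {B, C} ∪ {E}
  — 16 sets.
Pass 5: closed — nothing new.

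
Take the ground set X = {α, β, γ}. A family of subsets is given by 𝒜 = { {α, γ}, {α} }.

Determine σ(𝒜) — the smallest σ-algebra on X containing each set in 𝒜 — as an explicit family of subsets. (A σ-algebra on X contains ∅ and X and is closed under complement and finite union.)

σ(𝒜) = { {}, {α}, {β}, {γ}, {α, β}, {α, γ}, {β, γ}, X }

Check:
Seed the family with 𝒜 together with ∅ and X: { {}, {α}, {α, γ}, X }.
Step 1 adds 2:
  {β}  = ᶜ of {α, γ}
  {β, γ}  = ᶜ of {α}
  [6 total]
Step 2: 1 new —
  {α, β}  = {β} ∪ {α}
  [7 total]
Step 3: +1 →
  {γ}  = ᶜ of {α, β}
  [8 total]
After Step 4 the family is unchanged; done.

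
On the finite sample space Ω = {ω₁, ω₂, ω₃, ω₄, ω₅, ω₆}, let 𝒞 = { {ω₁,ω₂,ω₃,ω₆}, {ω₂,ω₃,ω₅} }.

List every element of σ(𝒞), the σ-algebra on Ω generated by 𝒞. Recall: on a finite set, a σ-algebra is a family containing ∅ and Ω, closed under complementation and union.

Answer: σ(𝒞) = { {}, {ω₄}, {ω₅}, {ω₁,ω₆}, {ω₂,ω₃}, {ω₄,ω₅}, {ω₁,ω₄,ω₆}, {ω₁,ω₅,ω₆}, {ω₂,ω₃,ω₄}, {ω₂,ω₃,ω₅}, {ω₁,ω₂,ω₃,ω₆}, {ω₁,ω₄,ω₅,ω₆}, {ω₂,ω₃,ω₄,ω₅}, {ω₁,ω₂,ω₃,ω₄,ω₆}, {ω₁,ω₂,ω₃,ω₅,ω₆}, Ω }

Check:
Start: 𝒞 ∪ {∅, Ω} = { {}, {ω₂,ω₃,ω₅}, {ω₁,ω₂,ω₃,ω₆}, Ω }.
Pass 1: +3 →
  {ω₄,ω₅}  = Ω∖{ω₁,ω₂,ω₃,ω₆}
  {ω₁,ω₄,ω₆}  = Ω∖{ω₂,ω₃,ω₅}
  {ω₁,ω₂,ω₃,ω₅,ω₆}  = {ω₁,ω₂,ω₃,ω₆} ∪ {ω₂,ω₃,ω₅}
  |family| = 7
Pass 2 adds 4:
  {ω₄}  = Ω∖{ω₁,ω₂,ω₃,ω₅,ω₆}
  {ω₁,ω₄,ω₅,ω₆}  = {ω₄,ω₅} ∪ {ω₁,ω₄,ω₆}
  {ω₂,ω₃,ω₄,ω₅}  = {ω₄,ω₅} ∪ {ω₂,ω₃,ω₅}
  {ω₁,ω₂,ω₃,ω₄,ω₆}  = {ω₁,ω₄,ω₆} ∪ {ω₁,ω₂,ω₃,ω₆}
  |family| = 11
Pass 3 (3 new):
  {ω₅}  = Ω∖{ω₁,ω₂,ω₃,ω₄,ω₆}
  {ω₁,ω₆}  = Ω∖{ω₂,ω₃,ω₄,ω₅}
  {ω₂,ω₃}  = Ω∖{ω₁,ω₄,ω₅,ω₆}
  |family| = 14
Pass 4: +2 →
  {ω₁,ω₅,ω₆}  = {ω₁,ω₆} ∪ {ω₅}
  {ω₂,ω₃,ω₄}  = {ω₂,ω₃} ∪ {ω₄}
  |family| = 16
Pass 5: already closed under ᶜ and ∪.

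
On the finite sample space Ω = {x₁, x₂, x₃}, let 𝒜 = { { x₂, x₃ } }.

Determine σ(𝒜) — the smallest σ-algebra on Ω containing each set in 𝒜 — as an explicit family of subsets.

σ(𝒜) (4 sets): { {}, { x₁ }, { x₂, x₃ }, Ω }

Derivation:
Seed the family with 𝒜 together with ∅ and Ω: { {}, { x₂, x₃ }, Ω }.
Iteration 1: 1 new —
  { x₁ }  = complement { x₂, x₃ }
  (now 4)
Iteration 2 adds nothing — fixpoint reached.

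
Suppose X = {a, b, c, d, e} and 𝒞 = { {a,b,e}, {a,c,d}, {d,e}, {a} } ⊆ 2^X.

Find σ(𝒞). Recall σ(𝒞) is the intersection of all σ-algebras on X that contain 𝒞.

|σ(𝒞)| = 32.  σ(𝒞) = { {}, {a}, {b}, {c}, {d}, {e}, {a,b}, {a,c}, {a,d}, {a,e}, {b,c}, {b,d}, {b,e}, {c,d}, {c,e}, {d,e}, {a,b,c}, {a,b,d}, {a,b,e}, {a,c,d}, {a,c,e}, {a,d,e}, {b,c,d}, {b,c,e}, {b,d,e}, {c,d,e}, {a,b,c,d}, {a,b,c,e}, {a,b,d,e}, {a,c,d,e}, {b,c,d,e}, X }

Working:
Begin from { {}, {a}, {d,e}, {a,b,e}, {a,c,d}, X } (that is, 𝒞 plus ∅ and X).
Step 1 adds 7:
  {b,e}  = X∖{a,c,d}
  {c,d}  = X∖{a,b,e}
  {a,b,c}  = X∖{d,e}
  {a,d,e}  = {d,e} ∪ {a}
  {a,b,d,e}  = {d,e} ∪ {a,b,e}
  {a,c,d,e}  = {d,e} ∪ {a,c,d}
  {b,c,d,e}  = X∖{a}
Step 2 (7 new):
  {b}  = X∖{a,c,d,e}
  {c}  = X∖{a,b,d,e}
  {b,c}  = X∖{a,d,e}
  {b,d,e}  = {b,e} ∪ {d,e}
  {c,d,e}  = {c,d} ∪ {d,e}
  {a,b,c,d}  = {c,d} ∪ {a,b,c}
  {a,b,c,e}  = {b,e} ∪ {a,b,c}
Step 3 (6 new):
  {d}  = X∖{a,b,c,e}
  {e}  = X∖{a,b,c,d}
  {a,b}  = X∖{c,d,e}
  {a,c}  = X∖{b,d,e}
  {b,c,d}  = {c,d} ∪ {b}
  {b,c,e}  = {b,e} ∪ {c}
Step 4 adds 6:
  {a,d}  = X∖{b,c,e}
  {a,e}  = X∖{b,c,d}
  {b,d}  = {b} ∪ {d}
  {c,e}  = {e} ∪ {c}
  {a,b,d}  = {a,b} ∪ {d}
  {a,c,e}  = {e} ∪ {a,c}
After Step 5 the family is unchanged; done.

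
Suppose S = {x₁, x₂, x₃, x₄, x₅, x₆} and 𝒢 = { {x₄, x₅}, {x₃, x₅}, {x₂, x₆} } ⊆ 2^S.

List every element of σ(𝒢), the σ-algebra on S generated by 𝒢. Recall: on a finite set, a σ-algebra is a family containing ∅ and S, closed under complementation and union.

|σ(𝒢)| = 32.  σ(𝒢) = { ∅, {x₁}, {x₃}, {x₄}, {x₅}, {x₁, x₃}, {x₁, x₄}, {x₁, x₅}, {x₂, x₆}, {x₃, x₄}, {x₃, x₅}, {x₄, x₅}, {x₁, x₂, x₆}, {x₁, x₃, x₄}, {x₁, x₃, x₅}, {x₁, x₄, x₅}, {x₂, x₃, x₆}, {x₂, x₄, x₆}, {x₂, x₅, x₆}, {x₃, x₄, x₅}, {x₁, x₂, x₃, x₆}, {x₁, x₂, x₄, x₆}, {x₁, x₂, x₅, x₆}, {x₁, x₃, x₄, x₅}, {x₂, x₃, x₄, x₆}, {x₂, x₃, x₅, x₆}, {x₂, x₄, x₅, x₆}, {x₁, x₂, x₃, x₄, x₆}, {x₁, x₂, x₃, x₅, x₆}, {x₁, x₂, x₄, x₅, x₆}, {x₂, x₃, x₄, x₅, x₆}, S }

Working:
Take S₀ = 𝒢 ∪ {∅, S} = { ∅, {x₂, x₆}, {x₃, x₅}, {x₄, x₅}, S }.
Iteration 1: +6 →
  {x₃, x₄, x₅}  = {x₄, x₅} ∪ {x₃, x₅}
  {x₁, x₂, x₃, x₆}  = ᶜ of {x₄, x₅}
  {x₁, x₂, x₄, x₆}  = ᶜ of {x₃, x₅}
  {x₁, x₃, x₄, x₅}  = ᶜ of {x₂, x₆}
  {x₂, x₃, x₅, x₆}  = {x₃, x₅} ∪ {x₂, x₆}
  {x₂, x₄, x₅, x₆}  = {x₄, x₅} ∪ {x₂, x₆}
  — 11 sets.
Iteration 2. New:
  {x₁, x₃}  = ᶜ of {x₂, x₄, x₅, x₆}
  {x₁, x₄}  = ᶜ of {x₂, x₃, x₅, x₆}
  {x₁, x₂, x₆}  = ᶜ of {x₃, x₄, x₅}
  {x₁, x₂, x₃, x₄, x₆}  = {x₁, x₂, x₄, x₆} ∪ {x₁, x₂, x₃, x₆}
  {x₁, x₂, x₃, x₅, x₆}  = {x₁, x₂, x₃, x₆} ∪ {x₃, x₅}
  {x₁, x₂, x₄, x₅, x₆}  = {x₁, x₂, x₄, x₆} ∪ {x₄, x₅}
  {x₂, x₃, x₄, x₅, x₆}  = {x₃, x₄, x₅} ∪ {x₂, x₆}
  — 18 sets.
Iteration 3 (7 new):
  {x₁}  = ᶜ of {x₂, x₃, x₄, x₅, x₆}
  {x₃}  = ᶜ of {x₁, x₂, x₄, x₅, x₆}
  {x₄}  = ᶜ of {x₁, x₂, x₃, x₅, x₆}
  {x₅}  = ᶜ of {x₁, x₂, x₃, x₄, x₆}
  {x₁, x₃, x₄}  = {x₁, x₄} ∪ {x₁, x₃}
  {x₁, x₃, x₅}  = {x₁, x₃} ∪ {x₃, x₅}
  {x₁, x₄, x₅}  = {x₄, x₅} ∪ {x₁, x₄}
  — 25 sets.
Iteration 4. New:
  {x₁, x₅}  = {x₁} ∪ {x₅}
  {x₃, x₄}  = {x₃} ∪ {x₄}
  {x₂, x₃, x₆}  = ᶜ of {x₁, x₄, x₅}
  {x₂, x₄, x₆}  = ᶜ of {x₁, x₃, x₅}
  {x₂, x₅, x₆}  = ᶜ of {x₁, x₃, x₄}
  {x₁, x₂, x₅, x₆}  = {x₅} ∪ {x₁, x₂, x₆}
  — 31 sets.
Iteration 5 (1 new):
  {x₂, x₃, x₄, x₆}  = ᶜ of {x₁, x₅}
  — 32 sets.
Iteration 6: already closed under ᶜ and ∪.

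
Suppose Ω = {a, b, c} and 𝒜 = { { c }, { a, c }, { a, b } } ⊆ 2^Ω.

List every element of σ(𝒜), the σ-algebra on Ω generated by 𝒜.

Seed the family with 𝒜 together with ∅ and Ω: { {  }, { c }, { a, b }, { a, c }, Ω }.
Step 1. New:
  { b }  = complement { a, c }
  |family| = 6
Step 2 (1 new):
  { b, c }  = { c } ∪ { b }
  |family| = 7
Step 3 adds 1:
  { a }  = complement { b, c }
  |family| = 8
Step 4: no new sets; the family is a σ-algebra.

Hence σ(𝒜) has 8 members: { {  }, { a }, { b }, { c }, { a, b }, { a, c }, { b, c }, Ω }.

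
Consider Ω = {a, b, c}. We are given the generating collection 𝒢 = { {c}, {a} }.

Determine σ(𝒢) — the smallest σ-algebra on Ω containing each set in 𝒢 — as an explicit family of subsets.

σ(𝒢) (8 sets): { {}, {a}, {b}, {c}, {a,b}, {a,c}, {b,c}, Ω }

Check:
Start: 𝒢 ∪ {∅, Ω} = { {}, {a}, {c}, Ω }.
Pass 1 (3 new):
  {a,b}  = complement {c}
  {a,c}  = {c} ∪ {a}
  {b,c}  = complement {a}
  [7 total]
Pass 2. New:
  {b}  = complement {a,c}
  [8 total]
After Pass 3 the family is unchanged; done.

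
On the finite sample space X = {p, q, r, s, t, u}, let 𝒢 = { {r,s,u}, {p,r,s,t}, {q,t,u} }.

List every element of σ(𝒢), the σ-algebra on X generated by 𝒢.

σ(𝒢) (32 sets): { ∅, {p}, {q}, {t}, {u}, {p,q}, {p,t}, {p,u}, {q,t}, {q,u}, {r,s}, {t,u}, {p,q,t}, {p,q,u}, {p,r,s}, {p,t,u}, {q,r,s}, {q,t,u}, {r,s,t}, {r,s,u}, {p,q,r,s}, {p,q,t,u}, {p,r,s,t}, {p,r,s,u}, {q,r,s,t}, {q,r,s,u}, {r,s,t,u}, {p,q,r,s,t}, {p,q,r,s,u}, {p,r,s,t,u}, {q,r,s,t,u}, X }

Working:
Seed the family with 𝒢 together with ∅ and X: { ∅, {q,t,u}, {r,s,u}, {p,r,s,t}, X }.
Step 1: +5 →
  {q,u}  = complement {p,r,s,t}
  {p,q,t}  = complement {r,s,u}
  {p,r,s}  = complement {q,t,u}
  {p,r,s,t,u}  = {p,r,s,t} ∪ {r,s,u}
  {q,r,s,t,u}  = {r,s,u} ∪ {q,t,u}
  — 10 sets.
Step 2: 7 new —
  {p}  = complement {q,r,s,t,u}
  {q}  = complement {p,r,s,t,u}
  {p,q,t,u}  = {q,u} ∪ {p,q,t}
  {p,r,s,u}  = {p,r,s} ∪ {r,s,u}
  {q,r,s,u}  = {q,u} ∪ {r,s,u}
  {p,q,r,s,t}  = {p,q,t} ∪ {p,r,s}
  {p,q,r,s,u}  = {q,u} ∪ {p,r,s}
  — 17 sets.
Step 3: 8 new —
  {t}  = complement {p,q,r,s,u}
  {u}  = complement {p,q,r,s,t}
  {p,q}  = {q} ∪ {p}
  {p,t}  = complement {q,r,s,u}
  {q,t}  = complement {p,r,s,u}
  {r,s}  = complement {p,q,t,u}
  {p,q,u}  = {q,u} ∪ {p}
  {p,q,r,s}  = {p,r,s} ∪ {q}
  — 25 sets.
Step 4: +7 →
  {p,u}  = {u} ∪ {p}
  {t,u}  = complement {p,q,r,s}
  {p,t,u}  = {u} ∪ {p,t}
  {q,r,s}  = {r,s} ∪ {q}
  {r,s,t}  = complement {p,q,u}
  {q,r,s,t}  = {q,t} ∪ {r,s}
  {r,s,t,u}  = complement {p,q}
  — 32 sets.
Step 5: stable.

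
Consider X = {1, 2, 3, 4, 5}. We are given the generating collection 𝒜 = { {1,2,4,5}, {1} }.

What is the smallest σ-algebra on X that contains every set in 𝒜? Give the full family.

Take S₀ = 𝒜 ∪ {∅, X} = { {}, {1}, {1,2,4,5}, X }.
Round 1 adds 2:
  {3}  = ᶜ of {1,2,4,5}
  {2,3,4,5}  = ᶜ of {1}
  [6 total]
Round 2. New:
  {1,3}  = {3} ∪ {1}
  [7 total]
Round 3: +1 →
  {2,4,5}  = ᶜ of {1,3}
  [8 total]
Round 4: stable.

Therefore σ(𝒜) = { {}, {1}, {3}, {1,3}, {2,4,5}, {1,2,4,5}, {2,3,4,5}, X } (|σ(𝒜)| = 8).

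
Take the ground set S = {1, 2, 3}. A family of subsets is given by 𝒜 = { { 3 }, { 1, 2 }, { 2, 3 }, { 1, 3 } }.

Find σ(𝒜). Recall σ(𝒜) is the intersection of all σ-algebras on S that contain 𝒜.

Initial family (6 sets): { {  }, { 3 }, { 1, 2 }, { 1, 3 }, { 2, 3 }, S }.
Step 1 (2 new):
  { 1 }  = S∖{ 2, 3 }
  { 2 }  = S∖{ 1, 3 }
  |family| = 8
After Step 2 the family is unchanged; done.

σ(𝒜) = { {  }, { 1 }, { 2 }, { 3 }, { 1, 2 }, { 1, 3 }, { 2, 3 }, S }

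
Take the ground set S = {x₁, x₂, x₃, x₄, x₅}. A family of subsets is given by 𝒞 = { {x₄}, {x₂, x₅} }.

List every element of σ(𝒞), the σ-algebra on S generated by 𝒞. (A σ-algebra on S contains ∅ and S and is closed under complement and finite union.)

Initial family (4 sets): { {}, {x₄}, {x₂, x₅}, S }.
Step 1 (3 new):
  {x₁, x₃, x₄}  = complement {x₂, x₅}
  {x₂, x₄, x₅}  = {x₂, x₅} ∪ {x₄}
  {x₁, x₂, x₃, x₅}  = complement {x₄}
  [7 total]
Step 2 adds 1:
  {x₁, x₃}  = complement {x₂, x₄, x₅}
  [8 total]
After Step 3 the family is unchanged; done.

|σ(𝒞)| = 8.  σ(𝒞) = { {}, {x₄}, {x₁, x₃}, {x₂, x₅}, {x₁, x₃, x₄}, {x₂, x₄, x₅}, {x₁, x₂, x₃, x₅}, S }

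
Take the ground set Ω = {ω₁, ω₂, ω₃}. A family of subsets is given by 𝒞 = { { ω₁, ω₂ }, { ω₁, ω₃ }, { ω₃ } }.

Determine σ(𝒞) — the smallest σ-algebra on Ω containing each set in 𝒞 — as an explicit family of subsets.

Take S₀ = 𝒞 ∪ {∅, Ω} = { {  }, { ω₃ }, { ω₁, ω₂ }, { ω₁, ω₃ }, Ω }.
Pass 1: 1 new —
  { ω₂ }  = { ω₁, ω₃ }ᶜ
Pass 2 (1 new):
  { ω₂, ω₃ }  = { ω₃ } ∪ { ω₂ }
Pass 3: +1 →
  { ω₁ }  = { ω₂, ω₃ }ᶜ
After Pass 4 the family is unchanged; done.

|σ(𝒞)| = 8.  σ(𝒞) = { {  }, { ω₁ }, { ω₂ }, { ω₃ }, { ω₁, ω₂ }, { ω₁, ω₃ }, { ω₂, ω₃ }, Ω }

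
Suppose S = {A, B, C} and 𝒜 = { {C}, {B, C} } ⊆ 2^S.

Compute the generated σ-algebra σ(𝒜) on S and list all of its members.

Answer: σ(𝒜) = { ∅, {A}, {B}, {C}, {A, B}, {A, C}, {B, C}, S }

Check:
Start: 𝒜 ∪ {∅, S} = { ∅, {C}, {B, C}, S }.
Step 1. New:
  {A}  = complement {B, C}
  {A, B}  = complement {C}
  |family| = 6
Step 2 adds 1:
  {A, C}  = {C} ∪ {A}
  |family| = 7
Step 3 adds 1:
  {B}  = complement {A, C}
  |family| = 8
Step 4: stable.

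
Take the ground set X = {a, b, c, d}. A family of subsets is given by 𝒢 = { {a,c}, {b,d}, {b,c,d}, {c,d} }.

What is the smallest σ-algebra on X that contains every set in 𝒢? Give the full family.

Seed the family with 𝒢 together with ∅ and X: { {}, {a,c}, {b,d}, {c,d}, {b,c,d}, X }.
Pass 1 (3 new):
  {a}  = ᶜ of {b,c,d}
  {a,b}  = ᶜ of {c,d}
  {a,c,d}  = {c,d} ∪ {a,c}
  |family| = 9
Pass 2 (3 new):
  {b}  = ᶜ of {a,c,d}
  {a,b,c}  = {a,b} ∪ {a,c}
  {a,b,d}  = {a,b} ∪ {b,d}
  |family| = 12
Pass 3: +2 →
  {c}  = ᶜ of {a,b,d}
  {d}  = ᶜ of {a,b,c}
  |family| = 14
Pass 4: 2 new —
  {a,d}  = {d} ∪ {a}
  {b,c}  = {c} ∪ {b}
  |family| = 16
After Pass 5 the family is unchanged; done.

Hence σ(𝒢) has 16 members: { {}, {a}, {b}, {c}, {d}, {a,b}, {a,c}, {a,d}, {b,c}, {b,d}, {c,d}, {a,b,c}, {a,b,d}, {a,c,d}, {b,c,d}, X }.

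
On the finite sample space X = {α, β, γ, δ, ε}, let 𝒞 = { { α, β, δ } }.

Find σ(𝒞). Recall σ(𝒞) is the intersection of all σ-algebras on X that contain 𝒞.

Take S₀ = 𝒞 ∪ {∅, X} = { {}, { α, β, δ }, X }.
Pass 1: +1 →
  { γ, ε }  = X∖{ α, β, δ }
  — 4 sets.
Pass 2 adds nothing — fixpoint reached.

σ(𝒞) = { {}, { γ, ε }, { α, β, δ }, X }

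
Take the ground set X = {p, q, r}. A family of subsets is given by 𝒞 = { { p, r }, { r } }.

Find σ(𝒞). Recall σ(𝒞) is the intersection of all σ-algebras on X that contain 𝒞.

Start: 𝒞 ∪ {∅, X} = { {  }, { r }, { p, r }, X }.
Iteration 1 (2 new):
  { q }  = X∖{ p, r }
  { p, q }  = X∖{ r }
  [6 total]
Iteration 2 adds 1:
  { q, r }  = { r } ∪ { q }
  [7 total]
Iteration 3: +1 →
  { p }  = X∖{ q, r }
  [8 total]
After Iteration 4 the family is unchanged; done.

Hence σ(𝒞) has 8 members: { {  }, { p }, { q }, { r }, { p, q }, { p, r }, { q, r }, X }.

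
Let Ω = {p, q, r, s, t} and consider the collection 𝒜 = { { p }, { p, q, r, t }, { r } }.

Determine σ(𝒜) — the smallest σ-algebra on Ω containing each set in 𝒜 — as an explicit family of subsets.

|σ(𝒜)| = 16.  σ(𝒜) = { {}, { p }, { r }, { s }, { p, r }, { p, s }, { q, t }, { r, s }, { p, q, t }, { p, r, s }, { q, r, t }, { q, s, t }, { p, q, r, t }, { p, q, s, t }, { q, r, s, t }, Ω }

Working:
Start: 𝒜 ∪ {∅, Ω} = { {}, { p }, { r }, { p, q, r, t }, Ω }.
Pass 1 (4 new):
  { s }  = Ω∖{ p, q, r, t }
  { p, r }  = { r } ∪ { p }
  { p, q, s, t }  = Ω∖{ r }
  { q, r, s, t }  = Ω∖{ p }
Pass 2: 4 new —
  { p, s }  = { s } ∪ { p }
  { r, s }  = { r } ∪ { s }
  { p, r, s }  = { p, r } ∪ { s }
  { q, s, t }  = Ω∖{ p, r }
Pass 3: 3 new —
  { q, t }  = Ω∖{ p, r, s }
  { p, q, t }  = Ω∖{ r, s }
  { q, r, t }  = Ω∖{ p, s }
Pass 4 adds nothing — fixpoint reached.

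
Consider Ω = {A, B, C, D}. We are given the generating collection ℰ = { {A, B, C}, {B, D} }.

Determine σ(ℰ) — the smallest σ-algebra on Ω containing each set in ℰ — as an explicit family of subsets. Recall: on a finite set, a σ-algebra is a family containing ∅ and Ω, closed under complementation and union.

Initial family (4 sets): { {}, {B, D}, {A, B, C}, Ω }.
Iteration 1: +2 →
  {D}  = complement {A, B, C}
  {A, C}  = complement {B, D}
  — 6 sets.
Iteration 2 (1 new):
  {A, C, D}  = {A, C} ∪ {D}
  — 7 sets.
Iteration 3. New:
  {B}  = complement {A, C, D}
  — 8 sets.
Iteration 4 adds nothing — fixpoint reached.

Therefore σ(ℰ) = { {}, {B}, {D}, {A, C}, {B, D}, {A, B, C}, {A, C, D}, Ω } (|σ(ℰ)| = 8).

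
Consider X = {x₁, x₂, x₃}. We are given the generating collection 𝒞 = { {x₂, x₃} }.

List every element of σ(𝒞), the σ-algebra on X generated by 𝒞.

|σ(𝒞)| = 4.  σ(𝒞) = { {}, {x₁}, {x₂, x₃}, X }

Working:
Seed the family with 𝒞 together with ∅ and X: { {}, {x₂, x₃}, X }.
Iteration 1: +1 →
  {x₁}  = {x₂, x₃}ᶜ
  [4 total]
Iteration 2 adds nothing — fixpoint reached.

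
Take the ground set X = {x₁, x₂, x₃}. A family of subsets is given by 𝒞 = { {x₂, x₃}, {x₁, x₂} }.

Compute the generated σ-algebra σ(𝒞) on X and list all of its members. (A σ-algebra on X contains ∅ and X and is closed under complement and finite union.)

Begin from { {}, {x₁, x₂}, {x₂, x₃}, X } (that is, 𝒞 plus ∅ and X).
Pass 1 adds 2:
  {x₁}  = ᶜ of {x₂, x₃}
  {x₃}  = ᶜ of {x₁, x₂}
Pass 2: 1 new —
  {x₁, x₃}  = {x₃} ∪ {x₁}
Pass 3: +1 →
  {x₂}  = ᶜ of {x₁, x₃}
Pass 4 adds nothing — fixpoint reached.

Hence σ(𝒞) has 8 members: { {}, {x₁}, {x₂}, {x₃}, {x₁, x₂}, {x₁, x₃}, {x₂, x₃}, X }.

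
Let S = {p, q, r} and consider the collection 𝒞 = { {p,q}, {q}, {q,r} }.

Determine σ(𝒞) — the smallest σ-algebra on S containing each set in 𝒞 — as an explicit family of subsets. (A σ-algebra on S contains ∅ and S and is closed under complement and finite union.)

Seed the family with 𝒞 together with ∅ and S: { {}, {q}, {p,q}, {q,r}, S }.
Round 1: +3 →
  {p}  = complement {q,r}
  {r}  = complement {p,q}
  {p,r}  = complement {q}
  — 8 sets.
Round 2: already closed under ᶜ and ∪.

Hence σ(𝒞) has 8 members: { {}, {p}, {q}, {r}, {p,q}, {p,r}, {q,r}, S }.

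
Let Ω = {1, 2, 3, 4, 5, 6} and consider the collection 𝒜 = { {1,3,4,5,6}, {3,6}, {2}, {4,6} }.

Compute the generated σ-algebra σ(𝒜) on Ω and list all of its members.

Start: 𝒜 ∪ {∅, Ω} = { ∅, {2}, {3,6}, {4,6}, {1,3,4,5,6}, Ω }.
Pass 1 adds 5:
  {2,3,6}  = {3,6} ∪ {2}
  {2,4,6}  = {2} ∪ {4,6}
  {3,4,6}  = {3,6} ∪ {4,6}
  {1,2,3,5}  = complement {4,6}
  {1,2,4,5}  = complement {3,6}
  |family| = 11
Pass 2 adds 7:
  {1,2,5}  = complement {3,4,6}
  {1,3,5}  = complement {2,4,6}
  {1,4,5}  = complement {2,3,6}
  {2,3,4,6}  = {2,4,6} ∪ {2,3,6}
  {1,2,3,4,5}  = {1,2,4,5} ∪ {1,2,3,5}
  {1,2,3,5,6}  = {2,3,6} ∪ {1,2,3,5}
  {1,2,4,5,6}  = {2,4,6} ∪ {1,2,4,5}
  |family| = 18
Pass 3: 7 new —
  {3}  = complement {1,2,4,5,6}
  {4}  = complement {1,2,3,5,6}
  {6}  = complement {1,2,3,4,5}
  {1,5}  = complement {2,3,4,6}
  {1,3,4,5}  = {1,4,5} ∪ {1,3,5}
  {1,3,5,6}  = {3,6} ∪ {1,3,5}
  {1,4,5,6}  = {1,4,5} ∪ {4,6}
  |family| = 25
Pass 4. New:
  {2,3}  = complement {1,4,5,6}
  {2,4}  = complement {1,3,5,6}
  {2,6}  = complement {1,3,4,5}
  {3,4}  = {3} ∪ {4}
  {1,5,6}  = {6} ∪ {1,5}
  {1,2,5,6}  = {6} ∪ {1,2,5}
  |family| = 31
Pass 5: 1 new —
  {2,3,4}  = complement {1,5,6}
  |family| = 32
Pass 6: stable.

|σ(𝒜)| = 32.  σ(𝒜) = { ∅, {2}, {3}, {4}, {6}, {1,5}, {2,3}, {2,4}, {2,6}, {3,4}, {3,6}, {4,6}, {1,2,5}, {1,3,5}, {1,4,5}, {1,5,6}, {2,3,4}, {2,3,6}, {2,4,6}, {3,4,6}, {1,2,3,5}, {1,2,4,5}, {1,2,5,6}, {1,3,4,5}, {1,3,5,6}, {1,4,5,6}, {2,3,4,6}, {1,2,3,4,5}, {1,2,3,5,6}, {1,2,4,5,6}, {1,3,4,5,6}, Ω }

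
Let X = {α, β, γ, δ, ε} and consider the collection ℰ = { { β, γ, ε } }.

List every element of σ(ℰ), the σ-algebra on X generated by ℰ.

σ(ℰ) (4 sets): { {}, { α, δ }, { β, γ, ε }, X }

Working:
Seed the family with ℰ together with ∅ and X: { {}, { β, γ, ε }, X }.
Iteration 1. New:
  { α, δ }  = X∖{ β, γ, ε }
  [4 total]
After Iteration 2 the family is unchanged; done.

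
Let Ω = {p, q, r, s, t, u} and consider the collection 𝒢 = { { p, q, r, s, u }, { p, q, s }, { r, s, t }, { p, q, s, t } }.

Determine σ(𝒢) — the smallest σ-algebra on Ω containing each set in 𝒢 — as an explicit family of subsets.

|σ(𝒢)| = 32.  σ(𝒢) = { {}, { r }, { s }, { t }, { u }, { p, q }, { r, s }, { r, t }, { r, u }, { s, t }, { s, u }, { t, u }, { p, q, r }, { p, q, s }, { p, q, t }, { p, q, u }, { r, s, t }, { r, s, u }, { r, t, u }, { s, t, u }, { p, q, r, s }, { p, q, r, t }, { p, q, r, u }, { p, q, s, t }, { p, q, s, u }, { p, q, t, u }, { r, s, t, u }, { p, q, r, s, t }, { p, q, r, s, u }, { p, q, r, t, u }, { p, q, s, t, u }, Ω }

Trace:
Begin from { {}, { p, q, s }, { r, s, t }, { p, q, s, t }, { p, q, r, s, u }, Ω } (that is, 𝒢 plus ∅ and Ω).
Round 1 adds 5:
  { t }  = complement { p, q, r, s, u }
  { r, u }  = complement { p, q, s, t }
  { p, q, u }  = complement { r, s, t }
  { r, t, u }  = complement { p, q, s }
  { p, q, r, s, t }  = { r, s, t } ∪ { p, q, s, t }
  |family| = 11
Round 2 (7 new):
  { u }  = complement { p, q, r, s, t }
  { p, q, r, u }  = { r, u } ∪ { p, q, u }
  { p, q, s, u }  = { p, q, s } ∪ { p, q, u }
  { p, q, t, u }  = { t } ∪ { p, q, u }
  { r, s, t, u }  = { r, s, t } ∪ { r, u }
  { p, q, r, t, u }  = { r, t, u } ∪ { p, q, u }
  { p, q, s, t, u }  = { p, q, s, t } ∪ { p, q, u }
  |family| = 18
Round 3 (7 new):
  { r }  = complement { p, q, s, t, u }
  { s }  = complement { p, q, r, t, u }
  { p, q }  = complement { r, s, t, u }
  { r, s }  = complement { p, q, t, u }
  { r, t }  = complement { p, q, s, u }
  { s, t }  = complement { p, q, r, u }
  { t, u }  = { t } ∪ { u }
  |family| = 25
Round 4. New:
  { s, u }  = { u } ∪ { s }
  { p, q, r }  = { p, q } ∪ { r }
  { p, q, t }  = { p, q } ∪ { t }
  { r, s, u }  = { r, s } ∪ { u }
  { s, t, u }  = { t, u } ∪ { s, t }
  { p, q, r, s }  = complement { t, u }
  { p, q, r, t }  = { p, q } ∪ { r, t }
  |family| = 32
Round 5: closed — nothing new.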